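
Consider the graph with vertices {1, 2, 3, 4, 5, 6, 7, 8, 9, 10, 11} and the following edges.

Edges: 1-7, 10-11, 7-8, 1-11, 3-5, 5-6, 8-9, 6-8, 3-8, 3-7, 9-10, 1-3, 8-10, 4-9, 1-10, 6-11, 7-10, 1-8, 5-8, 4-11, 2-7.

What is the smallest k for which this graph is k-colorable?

1, 7, 8, 10 form a clique, so at least 4 colors are needed.
4 colors suffice: color red → {2, 8, 11}; color blue → {3, 4, 6, 10}; color green → {1, 5, 9}; color yellow → {7}. No two adjacent vertices share a color.

4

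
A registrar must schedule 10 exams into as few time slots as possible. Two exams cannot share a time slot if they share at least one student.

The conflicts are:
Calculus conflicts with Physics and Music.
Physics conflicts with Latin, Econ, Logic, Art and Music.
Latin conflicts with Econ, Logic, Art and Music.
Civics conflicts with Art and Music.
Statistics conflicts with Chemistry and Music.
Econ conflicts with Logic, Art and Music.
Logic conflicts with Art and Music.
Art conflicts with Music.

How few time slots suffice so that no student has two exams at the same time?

6

Physics, Latin, Econ, Logic, Art, Music are mutually in conflict, so at least 6 time slots are needed.
6 time slots suffice: Calculus=3, Physics=2, Latin=5, Civics=2, Statistics=2, Econ=4, Logic=6, Art=3, Chemistry=1, Music=1. Every pair that conflicts lands in different time slots.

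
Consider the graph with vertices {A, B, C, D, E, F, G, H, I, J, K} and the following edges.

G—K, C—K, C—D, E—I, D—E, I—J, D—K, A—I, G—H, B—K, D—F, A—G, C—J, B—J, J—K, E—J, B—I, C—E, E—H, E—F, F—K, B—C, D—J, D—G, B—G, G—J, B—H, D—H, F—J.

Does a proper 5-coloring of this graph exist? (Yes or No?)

The chromatic number is 4. D, E, F, J are pairwise adjacent (a clique of size 4), so at least 4 colors are needed.
One proper 4-coloring: A=1, B=2, C=4, D=2, E=3, F=4, G=4, H=1, I=4, J=1, K=3.
Since 5 ≥ 4, a proper 5-coloring certainly exists.

Yes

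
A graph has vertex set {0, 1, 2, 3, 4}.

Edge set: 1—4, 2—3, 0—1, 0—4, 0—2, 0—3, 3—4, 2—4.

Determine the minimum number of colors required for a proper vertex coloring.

4

0, 2, 3, 4 are mutually adjacent (a clique of size 4), so at least 4 colors are needed.
4 colors suffice: 0=b, 1=c, 2=d, 3=c, 4=a. No two adjacent vertices share a color.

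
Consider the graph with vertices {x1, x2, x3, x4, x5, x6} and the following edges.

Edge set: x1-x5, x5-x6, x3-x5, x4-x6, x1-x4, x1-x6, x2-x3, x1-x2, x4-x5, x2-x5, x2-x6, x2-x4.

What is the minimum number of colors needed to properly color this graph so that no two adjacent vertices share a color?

x1, x2, x4, x5, x6 form a clique, so at least 5 colors are needed.
5 colors suffice: color 1 → {x2}; color 2 → {x5}; color 3 → {x3, x6}; color 4 → {x4}; color 5 → {x1}. No two adjacent vertices share a color.

5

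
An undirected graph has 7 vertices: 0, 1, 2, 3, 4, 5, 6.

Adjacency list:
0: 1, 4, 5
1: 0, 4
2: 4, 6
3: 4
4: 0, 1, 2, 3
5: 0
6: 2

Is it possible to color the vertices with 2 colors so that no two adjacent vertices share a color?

0, 1, 4 are mutually adjacent, so at least 3 colors are needed.
So 2 colors are not enough.

No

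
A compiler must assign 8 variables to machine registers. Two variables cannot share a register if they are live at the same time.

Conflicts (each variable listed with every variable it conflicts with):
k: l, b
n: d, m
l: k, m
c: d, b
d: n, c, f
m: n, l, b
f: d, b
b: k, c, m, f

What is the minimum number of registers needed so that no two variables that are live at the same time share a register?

The cycle n-m-b-c-d-n has odd length 5, so it cannot be 2-colored; at least 3 registers are needed.
Using 3 registers: k=2, n=3, l=1, c=2, d=1, m=2, f=2, b=1. Every pair that conflicts lands in different registers.

3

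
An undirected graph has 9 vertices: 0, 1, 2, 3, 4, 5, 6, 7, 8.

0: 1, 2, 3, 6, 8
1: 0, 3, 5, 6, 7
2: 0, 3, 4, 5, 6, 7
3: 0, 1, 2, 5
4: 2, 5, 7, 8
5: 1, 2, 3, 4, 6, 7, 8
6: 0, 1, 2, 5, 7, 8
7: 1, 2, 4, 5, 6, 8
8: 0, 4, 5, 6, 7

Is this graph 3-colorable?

No

2, 4, 5, 7 are mutually adjacent (a clique of size 4), so at least 4 colors are needed.
So 3 colors are not enough.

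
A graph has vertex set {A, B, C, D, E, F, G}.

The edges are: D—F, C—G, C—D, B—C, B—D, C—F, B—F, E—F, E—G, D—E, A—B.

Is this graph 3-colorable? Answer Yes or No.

No

B, C, D, F are pairwise adjacent (a clique of size 4), so at least 4 colors are needed.
So 3 colors are not enough.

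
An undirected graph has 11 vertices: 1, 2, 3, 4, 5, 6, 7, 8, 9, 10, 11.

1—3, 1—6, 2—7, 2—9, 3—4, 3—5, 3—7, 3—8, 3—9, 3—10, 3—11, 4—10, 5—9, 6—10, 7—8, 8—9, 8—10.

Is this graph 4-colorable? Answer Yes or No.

Yes

The chromatic number is 3. 3, 4, 10 are pairwise adjacent, so at least 3 colors are needed.
3 colors suffice: color red → {2, 3, 6}; color blue → {1, 7, 9, 10, 11}; color green → {4, 5, 8}.
Since 4 ≥ 3, a proper 4-coloring certainly exists.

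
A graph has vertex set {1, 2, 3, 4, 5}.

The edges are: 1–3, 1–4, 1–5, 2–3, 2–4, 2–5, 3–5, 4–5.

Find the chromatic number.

2, 4, 5 form a triangle, so at least 3 colors are needed.
A valid assignment using 3 colors: 1=blue, 2=blue, 3=green, 4=green, 5=red. No two adjacent vertices share a color.

3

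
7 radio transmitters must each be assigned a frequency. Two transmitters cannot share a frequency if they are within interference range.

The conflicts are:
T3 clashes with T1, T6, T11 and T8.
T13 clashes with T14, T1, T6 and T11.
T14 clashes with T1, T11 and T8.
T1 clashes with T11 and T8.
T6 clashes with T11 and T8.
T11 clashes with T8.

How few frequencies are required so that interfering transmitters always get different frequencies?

T3, T1, T11, T8 all conflict with each other, so at least 4 frequencies are needed.
4 frequencies suffice: frequency 1 → {T11}; frequency 2 → {T1, T6}; frequency 3 → {T13, T8}; frequency 4 → {T3, T14}. Each listed conflict is separated.

4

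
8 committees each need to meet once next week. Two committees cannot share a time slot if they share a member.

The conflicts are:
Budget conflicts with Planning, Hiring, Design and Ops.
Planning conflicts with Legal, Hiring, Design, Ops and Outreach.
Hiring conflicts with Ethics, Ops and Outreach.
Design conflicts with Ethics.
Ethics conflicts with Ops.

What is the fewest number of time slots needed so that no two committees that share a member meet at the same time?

4

Budget, Planning, Hiring, Ops pairwise conflict, so at least 4 time slots are needed.
4 time slots suffice: time slot 1 → {Planning, Ethics}; time slot 2 → {Legal, Hiring, Design}; time slot 3 → {Budget, Outreach}; time slot 4 → {Ops}. Every pair that conflicts lands in different time slots.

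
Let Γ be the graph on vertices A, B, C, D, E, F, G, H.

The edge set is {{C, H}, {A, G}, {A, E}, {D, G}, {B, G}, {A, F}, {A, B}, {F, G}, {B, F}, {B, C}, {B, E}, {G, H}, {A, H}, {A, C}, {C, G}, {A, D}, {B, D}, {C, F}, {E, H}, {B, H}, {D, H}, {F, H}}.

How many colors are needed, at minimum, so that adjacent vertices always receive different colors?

6

A, B, C, F, G, H are pairwise adjacent (a clique of size 6), so at least 6 colors are needed.
One proper 6-coloring: A=2, B=3, C=5, D=5, E=4, F=6, G=4, H=1. Each edge has distinct colors on its endpoints.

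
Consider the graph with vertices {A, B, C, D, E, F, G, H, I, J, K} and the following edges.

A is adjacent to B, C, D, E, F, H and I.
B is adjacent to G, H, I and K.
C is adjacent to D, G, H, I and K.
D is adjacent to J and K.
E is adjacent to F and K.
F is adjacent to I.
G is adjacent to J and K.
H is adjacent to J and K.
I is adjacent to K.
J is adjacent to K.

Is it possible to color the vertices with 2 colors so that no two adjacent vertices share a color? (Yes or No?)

No

A, F, I are pairwise adjacent, so at least 3 colors are needed.
So 2 colors are not enough.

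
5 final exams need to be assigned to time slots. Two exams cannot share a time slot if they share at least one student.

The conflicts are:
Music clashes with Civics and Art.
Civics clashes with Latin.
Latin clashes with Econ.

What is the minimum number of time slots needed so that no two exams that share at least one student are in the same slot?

Latin and Econ conflict, so at least 2 time slots are needed.
Using 2 time slots: Music=1, Civics=2, Latin=1, Art=2, Econ=2. No two conflicting exams share a time slot.

2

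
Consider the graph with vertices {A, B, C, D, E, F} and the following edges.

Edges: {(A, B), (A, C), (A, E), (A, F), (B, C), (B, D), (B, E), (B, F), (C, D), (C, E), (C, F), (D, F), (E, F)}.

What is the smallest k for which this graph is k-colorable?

5

A, B, C, E, F form a clique, so at least 5 colors are needed.
A valid assignment using 5 colors: A=5, B=3, C=1, D=4, E=4, F=2. No two adjacent vertices share a color.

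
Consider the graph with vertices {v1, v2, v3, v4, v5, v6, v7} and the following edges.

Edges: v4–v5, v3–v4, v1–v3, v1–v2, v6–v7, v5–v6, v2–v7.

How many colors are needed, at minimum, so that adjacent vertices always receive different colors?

3

The cycle v5-v6-v7-v2-v1-v3-v4-v5 has odd length 7, so it cannot be 2-colored; at least 3 colors are needed.
3 colors suffice: v1=2, v2=1, v3=1, v4=2, v5=3, v6=1, v7=2. Each edge has distinct colors on its endpoints.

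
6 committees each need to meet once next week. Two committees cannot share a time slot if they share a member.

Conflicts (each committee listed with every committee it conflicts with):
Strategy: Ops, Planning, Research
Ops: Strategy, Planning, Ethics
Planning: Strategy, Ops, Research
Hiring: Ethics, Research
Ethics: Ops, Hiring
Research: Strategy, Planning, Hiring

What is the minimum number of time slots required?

Strategy, Planning, Research are mutually in conflict, so at least 3 time slots are needed.
3 time slots suffice: time slot 1 → {Ops, Research}; time slot 2 → {Planning, Hiring}; time slot 3 → {Strategy, Ethics}. Every pair that conflicts lands in different time slots.

3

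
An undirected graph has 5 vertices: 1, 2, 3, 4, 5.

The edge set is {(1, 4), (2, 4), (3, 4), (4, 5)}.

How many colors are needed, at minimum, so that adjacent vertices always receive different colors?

2

4 and 5 are adjacent, so at least 2 colors are needed.
A valid assignment using 2 colors: 1=blue, 2=blue, 3=blue, 4=red, 5=blue. Every edge joins two different colors.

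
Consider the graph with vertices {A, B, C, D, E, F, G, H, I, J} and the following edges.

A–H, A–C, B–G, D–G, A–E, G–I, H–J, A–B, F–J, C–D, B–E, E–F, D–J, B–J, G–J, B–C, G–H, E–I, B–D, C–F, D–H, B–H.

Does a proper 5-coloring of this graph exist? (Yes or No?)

Yes

The chromatic number is 5. B, D, G, H, J form a clique, so at least 5 colors are needed.
5 colors suffice: color red → {B, F, I}; color blue → {D, E}; color green → {A, G}; color yellow → {C, H}; color purple → {J}.
That is already a proper 5-coloring.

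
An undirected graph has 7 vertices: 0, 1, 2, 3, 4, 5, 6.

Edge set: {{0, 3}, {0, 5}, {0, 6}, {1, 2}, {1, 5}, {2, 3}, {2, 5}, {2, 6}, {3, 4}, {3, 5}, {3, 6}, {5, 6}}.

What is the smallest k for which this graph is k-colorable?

4

0, 3, 5, 6 form a clique, so at least 4 colors are needed.
A valid assignment using 4 colors: 0=green, 1=blue, 2=green, 3=blue, 4=red, 5=red, 6=yellow. Every edge joins two different colors.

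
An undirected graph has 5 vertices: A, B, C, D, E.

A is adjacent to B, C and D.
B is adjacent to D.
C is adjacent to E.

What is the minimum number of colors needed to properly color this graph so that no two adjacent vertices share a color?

A, B, D are pairwise adjacent, so at least 3 colors are needed.
One proper 3-coloring: A=red, B=green, C=blue, D=blue, E=red. No two adjacent vertices share a color.

3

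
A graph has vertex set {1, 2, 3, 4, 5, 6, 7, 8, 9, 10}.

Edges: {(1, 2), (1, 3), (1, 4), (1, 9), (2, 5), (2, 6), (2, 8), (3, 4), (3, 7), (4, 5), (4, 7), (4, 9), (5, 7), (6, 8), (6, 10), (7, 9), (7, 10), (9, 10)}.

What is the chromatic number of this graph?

3

1, 4, 9 form a triangle, so at least 3 colors are needed.
A valid assignment using 3 colors: 1=b, 2=a, 3=c, 4=a, 5=c, 6=b, 7=b, 8=c, 9=c, 10=a. No two adjacent vertices share a color.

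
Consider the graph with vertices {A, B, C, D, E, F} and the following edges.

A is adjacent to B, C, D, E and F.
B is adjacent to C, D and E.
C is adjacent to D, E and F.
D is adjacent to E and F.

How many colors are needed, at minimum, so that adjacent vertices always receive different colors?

A, B, C, D, E are mutually adjacent (a clique of size 5), so at least 5 colors are needed.
One proper 5-coloring: A=red, B=purple, C=green, D=blue, E=yellow, F=yellow. Each edge has distinct colors on its endpoints.

5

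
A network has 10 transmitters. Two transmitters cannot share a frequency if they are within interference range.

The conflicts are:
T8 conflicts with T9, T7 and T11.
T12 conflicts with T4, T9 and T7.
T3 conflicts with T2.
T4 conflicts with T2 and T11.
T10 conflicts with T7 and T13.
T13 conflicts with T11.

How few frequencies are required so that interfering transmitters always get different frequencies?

3

The cycle T7-T10-T13-T11-T8-T7 has odd length 5, so it cannot be 2-colored; at least 3 frequencies are needed.
A valid assignment using 3 frequencies: T8=2, T12=2, T3=2, T4=3, T2=1, T10=3, T9=1, T7=1, T13=2, T11=1. Every pair that conflicts lands in different frequencies.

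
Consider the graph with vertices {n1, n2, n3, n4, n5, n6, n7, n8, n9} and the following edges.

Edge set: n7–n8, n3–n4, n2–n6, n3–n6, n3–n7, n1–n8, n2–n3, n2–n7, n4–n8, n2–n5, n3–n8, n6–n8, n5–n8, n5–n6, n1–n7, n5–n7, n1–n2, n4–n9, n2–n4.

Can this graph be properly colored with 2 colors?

n2, n3, n4 are mutually adjacent, so at least 3 colors are needed.
So 2 colors are not enough.

No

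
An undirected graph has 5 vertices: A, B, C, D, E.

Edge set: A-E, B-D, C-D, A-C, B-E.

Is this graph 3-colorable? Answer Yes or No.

Yes

The chromatic number is 3. The cycle D-B-E-A-C-D has odd length 5, so it cannot be 2-colored; at least 3 colors are needed.
3 colors suffice: A=3, B=2, C=2, D=1, E=1.
That is already a proper 3-coloring.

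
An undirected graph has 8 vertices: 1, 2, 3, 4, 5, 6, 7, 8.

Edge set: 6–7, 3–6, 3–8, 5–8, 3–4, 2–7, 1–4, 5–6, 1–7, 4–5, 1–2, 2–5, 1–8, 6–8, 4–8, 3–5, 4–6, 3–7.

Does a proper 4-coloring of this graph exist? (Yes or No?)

No

3, 4, 5, 6, 8 are pairwise adjacent (a clique of size 5), so at least 5 colors are needed.
So 4 colors are not enough.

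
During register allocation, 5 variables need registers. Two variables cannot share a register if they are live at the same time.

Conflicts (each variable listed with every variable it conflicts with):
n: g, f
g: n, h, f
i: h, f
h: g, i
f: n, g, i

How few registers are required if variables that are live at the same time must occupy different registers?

3

n, g, f are mutually in conflict, so at least 3 registers are needed.
3 registers suffice: register 1 → {g, i}; register 2 → {h, f}; register 3 → {n}. No two conflicting variables share a register.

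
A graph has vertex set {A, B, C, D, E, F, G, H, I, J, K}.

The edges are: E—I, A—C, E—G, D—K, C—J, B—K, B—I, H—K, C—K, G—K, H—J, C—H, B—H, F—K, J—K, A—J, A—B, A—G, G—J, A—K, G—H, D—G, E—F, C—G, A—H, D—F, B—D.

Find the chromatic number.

6

A, C, G, H, J, K form a clique, so at least 6 colors are needed.
One proper 6-coloring: A=4, B=2, C=5, D=3, E=1, F=2, G=2, H=3, I=3, J=6, K=1. Every edge joins two different colors.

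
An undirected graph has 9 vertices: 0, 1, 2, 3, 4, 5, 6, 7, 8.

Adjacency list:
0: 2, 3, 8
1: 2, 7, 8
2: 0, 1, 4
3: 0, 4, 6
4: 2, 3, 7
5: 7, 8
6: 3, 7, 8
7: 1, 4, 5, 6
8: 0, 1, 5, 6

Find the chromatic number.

2

3 and 6 are adjacent, so at least 2 colors are needed.
2 colors suffice: color red → {2, 3, 7, 8}; color blue → {0, 1, 4, 5, 6}. Every edge joins two different colors.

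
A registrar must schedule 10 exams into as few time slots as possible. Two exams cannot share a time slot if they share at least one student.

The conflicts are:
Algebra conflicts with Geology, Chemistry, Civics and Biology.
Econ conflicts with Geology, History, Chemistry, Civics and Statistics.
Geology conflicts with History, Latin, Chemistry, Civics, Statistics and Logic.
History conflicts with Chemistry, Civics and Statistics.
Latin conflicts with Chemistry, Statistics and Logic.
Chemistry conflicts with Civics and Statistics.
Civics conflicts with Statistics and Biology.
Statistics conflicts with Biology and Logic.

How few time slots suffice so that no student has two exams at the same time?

Econ, Geology, History, Chemistry, Civics, Statistics all conflict with each other, so at least 6 time slots are needed.
6 time slots suffice: Algebra=2, Econ=5, Geology=1, History=6, Latin=3, Chemistry=4, Civics=3, Statistics=2, Biology=1, Logic=4. Each listed conflict is separated.

6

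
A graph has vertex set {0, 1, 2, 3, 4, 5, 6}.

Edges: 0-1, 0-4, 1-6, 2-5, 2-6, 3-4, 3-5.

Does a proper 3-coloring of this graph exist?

The chromatic number is 3. The cycle 2-6-1-0-4-3-5-2 has odd length 7, so it cannot be 2-colored; at least 3 colors are needed.
One proper 3-coloring: 0=a, 1=b, 2=a, 3=a, 4=b, 5=b, 6=c.
That is already a proper 3-coloring.

Yes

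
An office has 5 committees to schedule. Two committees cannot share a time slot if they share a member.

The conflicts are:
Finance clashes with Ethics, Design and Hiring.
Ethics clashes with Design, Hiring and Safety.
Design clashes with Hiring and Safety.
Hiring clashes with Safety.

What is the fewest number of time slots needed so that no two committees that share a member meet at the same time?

4

Finance, Ethics, Design, Hiring pairwise conflict, so at least 4 time slots are needed.
A valid assignment using 4 time slots: Finance=4, Ethics=3, Design=1, Hiring=2, Safety=4. Each listed conflict is separated.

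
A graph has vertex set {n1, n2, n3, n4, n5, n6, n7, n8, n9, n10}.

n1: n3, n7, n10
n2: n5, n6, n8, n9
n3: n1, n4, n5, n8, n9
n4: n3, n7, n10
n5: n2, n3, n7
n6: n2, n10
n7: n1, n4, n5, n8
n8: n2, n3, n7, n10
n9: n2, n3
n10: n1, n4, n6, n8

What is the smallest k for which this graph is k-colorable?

2

n2 and n5 are adjacent, so at least 2 colors are needed.
A valid assignment using 2 colors: n1=2, n2=1, n3=1, n4=2, n5=2, n6=2, n7=1, n8=2, n9=2, n10=1. Every edge joins two different colors.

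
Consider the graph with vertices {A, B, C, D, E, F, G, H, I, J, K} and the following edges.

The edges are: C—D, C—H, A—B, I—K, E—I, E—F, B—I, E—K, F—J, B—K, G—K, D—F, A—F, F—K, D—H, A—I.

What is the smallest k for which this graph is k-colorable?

C, D, H are pairwise adjacent, so at least 3 colors are needed.
3 colors suffice: color red → {F, G, H, I}; color blue → {A, D, J, K}; color green → {B, C, E}. Each edge has distinct colors on its endpoints.

3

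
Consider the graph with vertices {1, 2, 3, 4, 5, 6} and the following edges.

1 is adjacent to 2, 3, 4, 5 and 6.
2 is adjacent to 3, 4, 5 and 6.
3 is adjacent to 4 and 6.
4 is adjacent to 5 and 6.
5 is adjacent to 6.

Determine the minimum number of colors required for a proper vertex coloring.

1, 2, 3, 4, 6 form a clique, so at least 5 colors are needed.
A valid assignment using 5 colors: 1=b, 2=c, 3=e, 4=d, 5=e, 6=a. Every edge joins two different colors.

5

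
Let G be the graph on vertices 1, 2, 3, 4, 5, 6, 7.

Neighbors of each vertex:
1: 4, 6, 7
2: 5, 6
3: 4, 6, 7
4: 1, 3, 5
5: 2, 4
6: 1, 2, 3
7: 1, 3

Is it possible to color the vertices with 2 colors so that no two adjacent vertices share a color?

No

The cycle 3-6-2-5-4-3 has odd length 5, so it cannot be 2-colored; at least 3 colors are needed.
So 2 colors are not enough.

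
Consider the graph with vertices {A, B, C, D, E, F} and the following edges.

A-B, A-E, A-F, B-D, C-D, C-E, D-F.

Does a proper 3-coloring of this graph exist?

The chromatic number is 3. The cycle B-D-C-E-A-B has odd length 5, so it cannot be 2-colored; at least 3 colors are needed.
3 colors suffice: A=red, B=blue, C=blue, D=red, E=green, F=blue.
That is already a proper 3-coloring.

Yes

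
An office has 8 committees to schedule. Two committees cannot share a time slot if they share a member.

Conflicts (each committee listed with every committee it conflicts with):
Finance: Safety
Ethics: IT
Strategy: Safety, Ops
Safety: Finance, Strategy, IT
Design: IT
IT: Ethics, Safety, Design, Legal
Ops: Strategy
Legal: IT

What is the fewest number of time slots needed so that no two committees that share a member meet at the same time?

2

Design and IT conflict, so at least 2 time slots are needed.
2 time slots suffice: time slot 1 → {Finance, Strategy, IT}; time slot 2 → {Ethics, Safety, Design, Ops, Legal}. Each listed conflict is separated.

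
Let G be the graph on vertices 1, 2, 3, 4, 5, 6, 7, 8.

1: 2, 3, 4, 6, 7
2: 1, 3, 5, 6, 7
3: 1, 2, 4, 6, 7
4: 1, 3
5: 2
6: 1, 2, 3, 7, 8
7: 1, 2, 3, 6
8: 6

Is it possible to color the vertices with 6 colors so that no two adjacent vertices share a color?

Yes

The chromatic number is 5. 1, 2, 3, 6, 7 form a clique, so at least 5 colors are needed.
5 colors suffice: color red → {4, 5, 6}; color blue → {1, 8}; color green → {3}; color yellow → {2}; color purple → {7}.
Since 6 ≥ 5, a proper 6-coloring certainly exists.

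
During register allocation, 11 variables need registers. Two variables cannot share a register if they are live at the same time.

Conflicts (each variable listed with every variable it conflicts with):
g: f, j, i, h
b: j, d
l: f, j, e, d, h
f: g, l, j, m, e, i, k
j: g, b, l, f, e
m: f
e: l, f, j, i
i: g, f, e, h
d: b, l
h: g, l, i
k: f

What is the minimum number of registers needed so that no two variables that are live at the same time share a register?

4

l, f, j, e are mutually in conflict, so at least 4 registers are needed.
4 registers suffice: register 1 → {f, d, h}; register 2 → {j, m, i, k}; register 3 → {g, b, l}; register 4 → {e}. Each listed conflict is separated.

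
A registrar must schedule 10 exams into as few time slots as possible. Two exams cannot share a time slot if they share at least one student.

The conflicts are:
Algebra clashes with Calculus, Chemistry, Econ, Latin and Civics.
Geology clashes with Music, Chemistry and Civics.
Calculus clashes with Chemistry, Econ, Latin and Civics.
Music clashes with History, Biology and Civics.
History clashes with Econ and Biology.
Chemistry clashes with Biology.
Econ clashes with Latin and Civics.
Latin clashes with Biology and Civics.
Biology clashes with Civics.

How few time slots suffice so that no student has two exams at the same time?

5

Algebra, Calculus, Econ, Latin, Civics pairwise conflict, so at least 5 time slots are needed.
5 time slots suffice: time slot 1 → {History, Chemistry, Civics}; time slot 2 → {Music, Latin}; time slot 3 → {Algebra, Geology, Biology}; time slot 4 → {Calculus}; time slot 5 → {Econ}. Each listed conflict is separated.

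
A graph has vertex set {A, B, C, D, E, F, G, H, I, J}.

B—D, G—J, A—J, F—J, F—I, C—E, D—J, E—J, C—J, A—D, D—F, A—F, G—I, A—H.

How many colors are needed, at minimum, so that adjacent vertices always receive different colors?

A, D, F, J are pairwise adjacent (a clique of size 4), so at least 4 colors are needed.
4 colors suffice: color red → {B, H, I, J}; color blue → {D, E, G}; color green → {C, F}; color yellow → {A}. No two adjacent vertices share a color.

4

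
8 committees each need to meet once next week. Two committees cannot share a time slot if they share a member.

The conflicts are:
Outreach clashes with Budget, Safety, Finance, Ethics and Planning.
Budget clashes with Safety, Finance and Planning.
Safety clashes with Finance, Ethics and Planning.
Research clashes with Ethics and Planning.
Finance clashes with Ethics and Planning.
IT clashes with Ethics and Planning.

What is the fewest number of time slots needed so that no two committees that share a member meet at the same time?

Outreach, Budget, Safety, Finance, Planning all conflict with each other, so at least 5 time slots are needed.
A valid assignment using 5 time slots: Outreach=2, Budget=5, Safety=3, Research=2, Finance=4, IT=2, Ethics=1, Planning=1. No two conflicting committees share a time slot.

5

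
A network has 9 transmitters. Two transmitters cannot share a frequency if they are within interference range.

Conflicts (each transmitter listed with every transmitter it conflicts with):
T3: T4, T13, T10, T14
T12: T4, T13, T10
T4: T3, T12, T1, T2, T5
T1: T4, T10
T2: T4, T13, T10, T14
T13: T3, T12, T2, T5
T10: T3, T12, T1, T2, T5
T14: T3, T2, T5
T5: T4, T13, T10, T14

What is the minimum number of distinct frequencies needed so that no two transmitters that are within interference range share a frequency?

2

T2 and T10 conflict, so at least 2 frequencies are needed.
2 frequencies suffice: frequency 1 → {T4, T13, T10, T14}; frequency 2 → {T3, T12, T1, T2, T5}. Every pair that conflicts lands in different frequencies.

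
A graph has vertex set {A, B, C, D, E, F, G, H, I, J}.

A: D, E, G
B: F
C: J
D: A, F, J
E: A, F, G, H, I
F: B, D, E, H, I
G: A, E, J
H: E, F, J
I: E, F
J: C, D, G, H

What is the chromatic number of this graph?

E, F, H are pairwise adjacent, so at least 3 colors are needed.
3 colors suffice: color 1 → {B, E, J}; color 2 → {A, C, F}; color 3 → {D, G, H, I}. Every edge joins two different colors.

3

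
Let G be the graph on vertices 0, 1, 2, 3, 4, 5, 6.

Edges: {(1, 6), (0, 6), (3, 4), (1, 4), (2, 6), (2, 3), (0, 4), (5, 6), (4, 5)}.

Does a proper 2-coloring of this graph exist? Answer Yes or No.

The cycle 2-6-1-4-3-2 has odd length 5, so it cannot be 2-colored; at least 3 colors are needed.
So 2 colors are not enough.

No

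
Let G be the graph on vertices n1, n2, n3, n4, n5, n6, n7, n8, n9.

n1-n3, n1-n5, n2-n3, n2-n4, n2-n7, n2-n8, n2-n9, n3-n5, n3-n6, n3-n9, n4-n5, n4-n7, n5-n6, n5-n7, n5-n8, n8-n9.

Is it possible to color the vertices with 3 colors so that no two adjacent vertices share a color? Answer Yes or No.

The chromatic number is 3. n2, n8, n9 are mutually adjacent, so at least 3 colors are needed.
3 colors suffice: color 1 → {n2, n5}; color 2 → {n3, n4, n8}; color 3 → {n1, n6, n7, n9}.
That is already a proper 3-coloring.

Yes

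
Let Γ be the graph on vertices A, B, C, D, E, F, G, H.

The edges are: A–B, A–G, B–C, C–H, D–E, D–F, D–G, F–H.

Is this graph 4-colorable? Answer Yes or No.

Yes

The chromatic number is 3. The cycle F-H-C-B-A-G-D-F has odd length 7, so it cannot be 2-colored; at least 3 colors are needed.
One proper 3-coloring: A=3, B=1, C=2, D=1, E=2, F=2, G=2, H=1.
Since 4 ≥ 3, a proper 4-coloring certainly exists.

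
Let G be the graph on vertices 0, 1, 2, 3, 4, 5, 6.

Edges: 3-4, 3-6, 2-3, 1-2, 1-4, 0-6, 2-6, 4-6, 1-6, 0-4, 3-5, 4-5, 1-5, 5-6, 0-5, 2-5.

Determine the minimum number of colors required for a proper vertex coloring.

1, 2, 5, 6 are pairwise adjacent (a clique of size 4), so at least 4 colors are needed.
A valid assignment using 4 colors: 0=d, 1=d, 2=c, 3=d, 4=c, 5=a, 6=b. No two adjacent vertices share a color.

4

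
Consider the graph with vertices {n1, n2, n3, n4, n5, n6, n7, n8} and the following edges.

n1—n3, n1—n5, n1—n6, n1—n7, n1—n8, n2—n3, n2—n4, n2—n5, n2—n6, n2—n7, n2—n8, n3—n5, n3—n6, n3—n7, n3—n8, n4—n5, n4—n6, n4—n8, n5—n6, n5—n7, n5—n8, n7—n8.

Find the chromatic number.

n2, n3, n5, n7, n8 form a clique, so at least 5 colors are needed.
5 colors suffice: n1=B, n2=B, n3=Y, n4=Y, n5=R, n6=G, n7=P, n8=G. Every edge joins two different colors.

5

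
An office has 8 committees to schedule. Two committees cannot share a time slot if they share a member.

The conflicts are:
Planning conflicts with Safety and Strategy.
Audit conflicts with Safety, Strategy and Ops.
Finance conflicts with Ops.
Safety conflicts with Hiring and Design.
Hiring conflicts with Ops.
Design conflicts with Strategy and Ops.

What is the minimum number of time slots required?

2

Safety and Design conflict, so at least 2 time slots are needed.
2 time slots suffice: time slot 1 → {Safety, Strategy, Ops}; time slot 2 → {Planning, Audit, Finance, Hiring, Design}. No two conflicting committees share a time slot.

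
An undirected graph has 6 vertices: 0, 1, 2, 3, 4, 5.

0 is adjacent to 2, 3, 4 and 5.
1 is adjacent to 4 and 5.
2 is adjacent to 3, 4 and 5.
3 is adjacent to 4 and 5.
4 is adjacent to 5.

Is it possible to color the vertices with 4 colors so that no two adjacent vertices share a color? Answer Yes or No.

No

0, 2, 3, 4, 5 are pairwise adjacent (a clique of size 5), so at least 5 colors are needed.
So 4 colors are not enough.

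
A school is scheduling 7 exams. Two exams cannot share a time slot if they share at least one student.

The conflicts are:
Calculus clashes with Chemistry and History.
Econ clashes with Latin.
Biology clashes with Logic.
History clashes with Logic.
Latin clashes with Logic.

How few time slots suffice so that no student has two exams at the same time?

2

History and Logic conflict, so at least 2 time slots are needed.
A valid assignment using 2 time slots: Calculus=1, Econ=1, Chemistry=2, Biology=2, History=2, Latin=2, Logic=1. No two conflicting exams share a time slot.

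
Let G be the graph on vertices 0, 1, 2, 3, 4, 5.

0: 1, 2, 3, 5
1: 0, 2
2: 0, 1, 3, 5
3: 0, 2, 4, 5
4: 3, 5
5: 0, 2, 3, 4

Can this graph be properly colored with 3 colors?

0, 2, 3, 5 are mutually adjacent (a clique of size 4), so at least 4 colors are needed.
So 3 colors are not enough.

No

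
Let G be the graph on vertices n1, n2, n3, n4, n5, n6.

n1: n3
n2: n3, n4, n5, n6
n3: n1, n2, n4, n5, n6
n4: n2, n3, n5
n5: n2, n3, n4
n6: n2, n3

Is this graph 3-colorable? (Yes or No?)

No

n2, n3, n4, n5 are mutually adjacent (a clique of size 4), so at least 4 colors are needed.
So 3 colors are not enough.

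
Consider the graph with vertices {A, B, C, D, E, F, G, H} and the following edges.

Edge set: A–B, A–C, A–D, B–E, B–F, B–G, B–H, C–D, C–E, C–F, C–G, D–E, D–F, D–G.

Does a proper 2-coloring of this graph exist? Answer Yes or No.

A, C, D are pairwise adjacent, so at least 3 colors are needed.
So 2 colors are not enough.

No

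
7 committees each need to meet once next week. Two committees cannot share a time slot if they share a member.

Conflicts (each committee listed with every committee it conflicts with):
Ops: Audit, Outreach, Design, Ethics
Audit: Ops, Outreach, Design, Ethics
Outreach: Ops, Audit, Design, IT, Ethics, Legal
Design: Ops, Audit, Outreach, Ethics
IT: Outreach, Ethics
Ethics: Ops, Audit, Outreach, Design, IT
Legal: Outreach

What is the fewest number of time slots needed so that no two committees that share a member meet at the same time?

Ops, Audit, Outreach, Design, Ethics are mutually in conflict, so at least 5 time slots are needed.
5 time slots suffice: time slot 1 → {Outreach}; time slot 2 → {Ethics, Legal}; time slot 3 → {Design, IT}; time slot 4 → {Audit}; time slot 5 → {Ops}. Each listed conflict is separated.

5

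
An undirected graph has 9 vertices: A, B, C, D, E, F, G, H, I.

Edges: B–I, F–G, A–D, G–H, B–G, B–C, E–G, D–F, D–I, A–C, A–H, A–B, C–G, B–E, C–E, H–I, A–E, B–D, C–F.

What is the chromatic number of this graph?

4

A, B, C, E are pairwise adjacent (a clique of size 4), so at least 4 colors are needed.
4 colors suffice: A=2, B=1, C=3, D=3, E=4, F=1, G=2, H=1, I=2. Each edge has distinct colors on its endpoints.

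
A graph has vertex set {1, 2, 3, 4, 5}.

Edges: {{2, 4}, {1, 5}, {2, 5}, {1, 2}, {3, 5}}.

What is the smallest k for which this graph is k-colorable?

1, 2, 5 are pairwise adjacent, so at least 3 colors are needed.
3 colors suffice: 1=c, 2=a, 3=a, 4=b, 5=b. No two adjacent vertices share a color.

3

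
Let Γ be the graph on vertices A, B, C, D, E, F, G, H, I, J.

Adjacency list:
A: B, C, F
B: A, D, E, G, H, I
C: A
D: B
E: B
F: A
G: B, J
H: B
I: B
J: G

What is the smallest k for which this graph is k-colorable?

2

B and E are adjacent, so at least 2 colors are needed.
2 colors suffice: color 1 → {B, C, F, J}; color 2 → {A, D, E, G, H, I}. No two adjacent vertices share a color.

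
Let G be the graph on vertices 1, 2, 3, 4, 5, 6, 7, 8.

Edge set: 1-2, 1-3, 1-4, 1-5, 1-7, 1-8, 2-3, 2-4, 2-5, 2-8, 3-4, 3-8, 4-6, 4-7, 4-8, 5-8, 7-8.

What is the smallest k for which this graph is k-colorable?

5

1, 2, 3, 4, 8 are pairwise adjacent (a clique of size 5), so at least 5 colors are needed.
A valid assignment using 5 colors: 1=c, 2=d, 3=e, 4=b, 5=b, 6=a, 7=d, 8=a. No two adjacent vertices share a color.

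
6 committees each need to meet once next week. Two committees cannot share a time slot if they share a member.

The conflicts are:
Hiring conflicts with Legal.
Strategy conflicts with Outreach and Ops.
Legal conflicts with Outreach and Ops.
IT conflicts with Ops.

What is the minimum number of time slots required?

2

Legal and Outreach conflict, so at least 2 time slots are needed.
A valid assignment using 2 time slots: Hiring=2, Strategy=1, Legal=1, IT=1, Outreach=2, Ops=2. No two conflicting committees share a time slot.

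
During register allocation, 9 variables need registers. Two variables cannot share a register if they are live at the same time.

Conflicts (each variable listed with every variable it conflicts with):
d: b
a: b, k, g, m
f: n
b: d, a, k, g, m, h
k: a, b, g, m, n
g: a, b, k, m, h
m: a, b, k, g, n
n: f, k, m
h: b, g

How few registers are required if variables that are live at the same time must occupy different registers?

a, b, k, g, m pairwise conflict, so at least 5 registers are needed.
5 registers suffice: register 1 → {b, n}; register 2 → {d, f, g}; register 3 → {m, h}; register 4 → {k}; register 5 → {a}. No two conflicting variables share a register.

5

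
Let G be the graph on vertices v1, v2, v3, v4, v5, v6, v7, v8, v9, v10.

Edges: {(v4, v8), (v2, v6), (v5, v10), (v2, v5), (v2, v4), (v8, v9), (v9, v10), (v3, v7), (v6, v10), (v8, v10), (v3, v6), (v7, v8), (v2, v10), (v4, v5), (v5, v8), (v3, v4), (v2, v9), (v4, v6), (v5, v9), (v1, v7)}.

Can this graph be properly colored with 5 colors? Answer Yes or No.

Yes

The chromatic number is 4. v2, v5, v9, v10 are mutually adjacent (a clique of size 4), so at least 4 colors are needed.
4 colors suffice: color R → {v1, v2, v3, v8}; color B → {v4, v7, v10}; color G → {v5, v6}; color Y → {v9}.
Since 5 ≥ 4, a proper 5-coloring certainly exists.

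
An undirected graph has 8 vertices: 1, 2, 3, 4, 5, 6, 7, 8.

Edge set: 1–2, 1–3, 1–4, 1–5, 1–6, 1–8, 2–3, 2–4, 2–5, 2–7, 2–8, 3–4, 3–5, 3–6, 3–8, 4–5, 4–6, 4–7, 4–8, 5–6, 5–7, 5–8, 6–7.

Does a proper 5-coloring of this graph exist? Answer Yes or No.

No

1, 2, 3, 4, 5, 8 are pairwise adjacent (a clique of size 6), so at least 6 colors are needed.
So 5 colors are not enough.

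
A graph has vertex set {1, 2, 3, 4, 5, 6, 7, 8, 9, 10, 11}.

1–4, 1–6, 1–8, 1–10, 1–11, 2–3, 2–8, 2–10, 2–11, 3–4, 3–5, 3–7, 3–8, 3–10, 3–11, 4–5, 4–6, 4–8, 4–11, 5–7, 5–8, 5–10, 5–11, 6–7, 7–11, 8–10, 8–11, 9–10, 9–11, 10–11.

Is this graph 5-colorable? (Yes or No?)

The chromatic number is 5. 3, 4, 5, 8, 11 are pairwise adjacent (a clique of size 5), so at least 5 colors are needed.
5 colors suffice: 1=d, 2=e, 3=d, 4=c, 5=e, 6=a, 7=b, 8=b, 9=b, 10=c, 11=a.
That is already a proper 5-coloring.

Yes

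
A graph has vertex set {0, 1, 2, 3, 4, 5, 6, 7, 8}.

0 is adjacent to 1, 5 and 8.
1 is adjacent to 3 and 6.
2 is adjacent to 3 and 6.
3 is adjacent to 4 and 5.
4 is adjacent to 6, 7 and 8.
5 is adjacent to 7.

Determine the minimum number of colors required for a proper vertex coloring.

3

The cycle 8-4-3-5-0-8 has odd length 5, so it cannot be 2-colored; at least 3 colors are needed.
One proper 3-coloring: 0=red, 1=blue, 2=blue, 3=red, 4=blue, 5=blue, 6=red, 7=red, 8=green. Each edge has distinct colors on its endpoints.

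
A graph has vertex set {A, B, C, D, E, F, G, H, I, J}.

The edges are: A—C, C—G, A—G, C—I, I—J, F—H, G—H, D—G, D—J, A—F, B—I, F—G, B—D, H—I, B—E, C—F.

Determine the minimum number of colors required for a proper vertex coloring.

A, C, F, G form a clique, so at least 4 colors are needed.
One proper 4-coloring: A=4, B=2, C=3, D=3, E=1, F=2, G=1, H=3, I=1, J=2. No two adjacent vertices share a color.

4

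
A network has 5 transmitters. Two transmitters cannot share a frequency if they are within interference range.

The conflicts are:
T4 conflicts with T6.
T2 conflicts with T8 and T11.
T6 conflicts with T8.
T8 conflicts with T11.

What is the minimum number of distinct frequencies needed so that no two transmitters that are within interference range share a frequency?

3

T2, T8, T11 pairwise conflict, so at least 3 frequencies are needed.
3 frequencies suffice: frequency 1 → {T4, T8}; frequency 2 → {T6, T11}; frequency 3 → {T2}. No two conflicting transmitters share a frequency.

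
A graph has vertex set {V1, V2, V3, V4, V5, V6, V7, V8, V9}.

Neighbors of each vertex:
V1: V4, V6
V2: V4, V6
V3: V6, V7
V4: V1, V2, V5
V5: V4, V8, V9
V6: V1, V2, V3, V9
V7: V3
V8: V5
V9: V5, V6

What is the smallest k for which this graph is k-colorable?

The cycle V4-V5-V9-V6-V2-V4 has odd length 5, so it cannot be 2-colored; at least 3 colors are needed.
One proper 3-coloring: V1=2, V2=2, V3=2, V4=1, V5=2, V6=1, V7=1, V8=1, V9=3. Each edge has distinct colors on its endpoints.

3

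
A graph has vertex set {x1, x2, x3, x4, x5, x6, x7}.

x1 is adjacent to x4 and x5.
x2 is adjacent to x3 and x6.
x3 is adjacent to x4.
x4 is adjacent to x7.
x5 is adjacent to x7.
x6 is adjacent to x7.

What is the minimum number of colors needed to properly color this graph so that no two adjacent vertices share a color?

The cycle x3-x2-x6-x7-x4-x3 has odd length 5, so it cannot be 2-colored; at least 3 colors are needed.
3 colors suffice: color 1 → {x4, x5, x6}; color 2 → {x1, x3, x7}; color 3 → {x2}. Every edge joins two different colors.

3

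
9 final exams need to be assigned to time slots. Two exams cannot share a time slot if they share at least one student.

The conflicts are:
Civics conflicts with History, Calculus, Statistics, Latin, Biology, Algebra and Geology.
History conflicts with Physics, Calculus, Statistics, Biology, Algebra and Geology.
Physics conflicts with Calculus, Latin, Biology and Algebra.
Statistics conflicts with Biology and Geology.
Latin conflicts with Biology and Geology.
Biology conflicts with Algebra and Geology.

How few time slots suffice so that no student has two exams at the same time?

5

Civics, History, Statistics, Biology, Geology all conflict with each other, so at least 5 time slots are needed.
5 time slots suffice: time slot 1 → {Civics, Physics}; time slot 2 → {Calculus, Biology}; time slot 3 → {History, Latin}; time slot 4 → {Algebra, Geology}; time slot 5 → {Statistics}. Every pair that conflicts lands in different time slots.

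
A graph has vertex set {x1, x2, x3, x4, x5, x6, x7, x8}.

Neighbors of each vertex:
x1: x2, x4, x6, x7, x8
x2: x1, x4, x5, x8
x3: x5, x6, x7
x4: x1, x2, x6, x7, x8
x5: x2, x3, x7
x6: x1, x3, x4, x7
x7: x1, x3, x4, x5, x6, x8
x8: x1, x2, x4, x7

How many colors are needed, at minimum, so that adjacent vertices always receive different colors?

x1, x4, x6, x7 are pairwise adjacent (a clique of size 4), so at least 4 colors are needed.
One proper 4-coloring: x1=3, x2=1, x3=3, x4=2, x5=2, x6=4, x7=1, x8=4. No two adjacent vertices share a color.

4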